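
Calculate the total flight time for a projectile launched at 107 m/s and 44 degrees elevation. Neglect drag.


T = 2*v0*sin(theta)/g = 2*107*sin(44°)/9.81 = 15.15 s

15.15 s


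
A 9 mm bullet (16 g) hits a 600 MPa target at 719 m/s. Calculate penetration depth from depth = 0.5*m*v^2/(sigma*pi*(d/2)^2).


A = pi*(d/2)^2 = pi*(9/2)^2 = 63.6173 mm^2
E = 0.5*m*v^2 = 0.5*0.016*719^2 = 4135.69 J
depth = E/(sigma*A) = 4135.69 J / (600 MPa * 63.6173 mm^2) = 4135.69/(600 * 63.6173) m = 0.108348 m ≈ 108.3 mm

108.3 mm


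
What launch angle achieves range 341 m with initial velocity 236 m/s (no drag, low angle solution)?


sin(2*theta) = R*g/v0^2 = 341*9.81/236^2 = 0.0600619, theta = arcsin(0.0600619)/2 = 1.722°

1.722 degrees


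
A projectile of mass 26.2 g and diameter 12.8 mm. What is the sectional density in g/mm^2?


SD = m/d^2 = 26.2/12.8^2 = 0.1599 g/mm^2

0.1599 g/mm^2


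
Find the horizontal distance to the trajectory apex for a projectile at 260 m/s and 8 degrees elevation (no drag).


R = v0^2*sin(2*theta)/g = 260^2*sin(2*8°)/9.81 = 1899.4 m
apex_dist = R/2 = 1899.4/2 = 949.7 m

949.7 m


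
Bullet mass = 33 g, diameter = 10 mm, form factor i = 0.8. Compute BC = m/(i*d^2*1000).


BC = m/(i*d^2*1000) = 33/(0.8 * 10^2 * 1000) = 0.0004125

0.0004125


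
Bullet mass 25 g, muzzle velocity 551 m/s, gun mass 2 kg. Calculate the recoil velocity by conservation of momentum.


v_recoil = m_p * v_p / m_gun = 0.025 * 551 / 2 = 6.888 m/s

6.888 m/s


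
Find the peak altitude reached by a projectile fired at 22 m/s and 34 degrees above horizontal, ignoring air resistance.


H = (v0*sin(theta))^2 / (2g) = (22*sin(34°))^2 / (2*9.81) = 7.714 m

7.714 m


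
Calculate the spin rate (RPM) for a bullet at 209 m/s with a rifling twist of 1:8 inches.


twist_m = 8*0.0254 = 0.2032 m
spin = v/twist = 209/0.2032 = 1028.543 rev/s
RPM = spin*60 = 1028.543*60 ≈ 61713 RPM

61713 RPM


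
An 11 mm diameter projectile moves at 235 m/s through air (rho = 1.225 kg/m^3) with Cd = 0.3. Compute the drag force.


A = pi*(d/2)^2 = pi*(11/2000)^2 = 9.50332e-05 m^2
Fd = 0.5*Cd*rho*A*v^2 = 0.5*0.3*1.225*9.50332e-05*235^2 = 0.9644 N

0.9644 N


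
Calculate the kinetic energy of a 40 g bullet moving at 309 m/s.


E = 0.5*m*v^2 = 0.5*0.04*309^2 = 1910 J

1910 J


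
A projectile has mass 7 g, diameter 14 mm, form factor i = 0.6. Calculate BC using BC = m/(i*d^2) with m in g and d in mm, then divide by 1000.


BC = m/(i*d^2*1000) = 7/(0.6 * 14^2 * 1000) = 5.952e-05

5.952e-05


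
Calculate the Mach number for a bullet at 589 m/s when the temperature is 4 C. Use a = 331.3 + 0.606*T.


a = 331.3 + 0.606*(4) = 333.724 m/s
M = v/a = 589/333.724 = 1.765

1.765


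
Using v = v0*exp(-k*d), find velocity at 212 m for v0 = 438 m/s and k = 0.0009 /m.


v = v0*exp(-k*d) = 438*exp(-0.0009*212) = 361.9 m/s

361.9 m/s


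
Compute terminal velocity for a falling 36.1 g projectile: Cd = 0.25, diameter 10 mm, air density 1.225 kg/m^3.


A = pi*(d/2)^2 = pi*(10/2000)^2 = 7.85398e-05 m^2
vt = sqrt(2mg/(Cd*rho*A)) = sqrt(2*0.0361*9.81/(0.25 * 1.225 * 7.85398e-05)) = 171.6 m/s

171.6 m/s


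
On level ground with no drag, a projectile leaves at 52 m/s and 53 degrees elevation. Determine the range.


R = v0^2 * sin(2*theta) / g = 52^2 * sin(2*53°) / 9.81 = 265 m

265 m


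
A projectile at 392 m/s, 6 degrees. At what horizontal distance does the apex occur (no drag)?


R = v0^2*sin(2*theta)/g = 392^2*sin(2*6°)/9.81 = 3256.73 m
apex_dist = R/2 = 3256.73/2 = 1628 m

1628 m


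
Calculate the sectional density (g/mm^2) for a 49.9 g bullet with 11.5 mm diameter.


SD = m/d^2 = 49.9/11.5^2 = 0.3773 g/mm^2

0.3773 g/mm^2


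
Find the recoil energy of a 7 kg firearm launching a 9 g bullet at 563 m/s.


v_r = m_p*v_p/m_gun = 0.009*563/7 = 0.723857 m/s, E_r = 0.5*m_gun*v_r^2 = 0.5*7*0.723857^2 = 1.834 J

1.834 J


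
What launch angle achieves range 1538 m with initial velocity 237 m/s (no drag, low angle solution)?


sin(2*theta) = R*g/v0^2 = 1538*9.81/237^2 = 0.268614, theta = arcsin(0.268614)/2 = 7.791°

7.791 degrees


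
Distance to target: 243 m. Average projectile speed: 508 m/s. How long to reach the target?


t = d/v = 243/508 = 0.4783 s

0.4783 s


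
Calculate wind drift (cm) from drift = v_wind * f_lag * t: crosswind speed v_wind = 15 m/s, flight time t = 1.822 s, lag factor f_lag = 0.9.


drift = v_wind * lag * t = 15 * 0.9 * 1.822 = 24.597 m ≈ 2460 cm

2460 cm


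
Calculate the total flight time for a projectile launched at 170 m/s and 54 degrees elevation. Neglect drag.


T = 2*v0*sin(theta)/g = 2*170*sin(54°)/9.81 = 28.04 s

28.04 s


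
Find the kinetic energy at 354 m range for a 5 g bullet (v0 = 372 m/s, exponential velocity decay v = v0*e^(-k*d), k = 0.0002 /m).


v = v0*exp(-k*d) = 372*exp(-0.0002*354) = 346.573 m/s
E = 0.5*m*v^2 = 0.5*0.005*346.573^2 = 300.3 J

300.3 J


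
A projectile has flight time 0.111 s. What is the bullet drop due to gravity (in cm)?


drop = 0.5*g*t^2 = 0.5*9.81*0.111^2 = 0.0604345 m ≈ 6.043 cm

6.043 cm


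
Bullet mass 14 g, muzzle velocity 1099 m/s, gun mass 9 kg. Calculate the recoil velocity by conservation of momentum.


v_recoil = m_p * v_p / m_gun = 0.014 * 1099 / 9 = 1.71 m/s

1.71 m/s


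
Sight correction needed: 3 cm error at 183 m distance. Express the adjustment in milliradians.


1 mrad subtends 1 cm per 10 m of range, so adj = error_cm / (dist_m / 10) = 3 / (183/10) = 0.1639 mrad

0.1639 mrad


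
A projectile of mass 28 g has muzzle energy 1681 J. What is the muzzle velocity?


v = sqrt(2*E/m) = sqrt(2*1681/0.028) = 346.5 m/s

346.5 m/s


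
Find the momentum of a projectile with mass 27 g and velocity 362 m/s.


p = m*v = 0.027*362 = 9.774 kg·m/s

9.774 kg·m/s


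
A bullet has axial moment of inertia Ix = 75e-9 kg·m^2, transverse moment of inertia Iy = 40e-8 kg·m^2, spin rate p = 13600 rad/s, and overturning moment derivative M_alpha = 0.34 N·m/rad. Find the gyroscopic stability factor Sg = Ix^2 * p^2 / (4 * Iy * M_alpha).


Sg = Ix^2 * p^2 / (4 * Iy * M_alpha) = (75e-9)^2 * 13600^2 / (4 * 40e-8 * 0.34) = 1.913

1.913


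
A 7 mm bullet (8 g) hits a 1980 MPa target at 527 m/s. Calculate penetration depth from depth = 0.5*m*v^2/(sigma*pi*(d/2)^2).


A = pi*(d/2)^2 = pi*(7/2)^2 = 38.4845 mm^2
E = 0.5*m*v^2 = 0.5*0.008*527^2 = 1110.92 J
depth = E/(sigma*A) = 1110.92 J / (1980 MPa * 38.4845 mm^2) = 1110.92/(1980 * 38.4845) m = 0.0145791 m ≈ 14.58 mm

14.58 mm


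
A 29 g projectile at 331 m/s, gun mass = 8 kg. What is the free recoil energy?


v_r = m_p*v_p/m_gun = 0.029*331/8 = 1.19988 m/s, E_r = 0.5*m_gun*v_r^2 = 0.5*8*1.19988^2 = 5.759 J

5.759 J


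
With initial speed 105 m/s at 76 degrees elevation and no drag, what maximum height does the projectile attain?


H = (v0*sin(theta))^2 / (2g) = (105*sin(76°))^2 / (2*9.81) = 529 m

529 m


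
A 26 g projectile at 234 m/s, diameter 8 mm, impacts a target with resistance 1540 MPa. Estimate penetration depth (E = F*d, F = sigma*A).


A = pi*(d/2)^2 = pi*(8/2)^2 = 50.2655 mm^2
E = 0.5*m*v^2 = 0.5*0.026*234^2 = 711.828 J
depth = E/(sigma*A) = 711.828 J / (1540 MPa * 50.2655 mm^2) = 711.828/(1540 * 50.2655) m = 0.00919569 m ≈ 9.196 mm

9.196 mm


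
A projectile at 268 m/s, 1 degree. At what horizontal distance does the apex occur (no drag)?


R = v0^2*sin(2*theta)/g = 268^2*sin(2*1°)/9.81 = 255.517 m
apex_dist = R/2 = 255.517/2 = 127.8 m

127.8 m


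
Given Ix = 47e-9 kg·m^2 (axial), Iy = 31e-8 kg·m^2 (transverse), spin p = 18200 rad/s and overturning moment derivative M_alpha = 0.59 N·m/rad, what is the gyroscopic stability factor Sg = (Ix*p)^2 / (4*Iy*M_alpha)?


Sg = Ix^2 * p^2 / (4 * Iy * M_alpha) = (47e-9)^2 * 18200^2 / (4 * 31e-8 * 0.59) = 1

1


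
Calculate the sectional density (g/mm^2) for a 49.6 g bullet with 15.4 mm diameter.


SD = m/d^2 = 49.6/15.4^2 = 0.2091 g/mm^2

0.2091 g/mm^2


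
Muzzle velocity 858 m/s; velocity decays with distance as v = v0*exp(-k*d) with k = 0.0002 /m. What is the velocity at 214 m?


v = v0*exp(-k*d) = 858*exp(-0.0002*214) = 822.1 m/s

822.1 m/s


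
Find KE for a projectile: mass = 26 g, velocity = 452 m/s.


E = 0.5*m*v^2 = 0.5*0.026*452^2 = 2656 J

2656 J


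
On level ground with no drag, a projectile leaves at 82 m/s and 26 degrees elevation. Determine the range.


R = v0^2 * sin(2*theta) / g = 82^2 * sin(2*26°) / 9.81 = 540.1 m

540.1 m


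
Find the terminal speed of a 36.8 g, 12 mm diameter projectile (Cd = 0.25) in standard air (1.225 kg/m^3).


A = pi*(d/2)^2 = pi*(12/2000)^2 = 1.13097e-04 m^2
vt = sqrt(2mg/(Cd*rho*A)) = sqrt(2*0.0368*9.81/(0.25 * 1.225 * 1.13097e-04)) = 144.4 m/s

144.4 m/s


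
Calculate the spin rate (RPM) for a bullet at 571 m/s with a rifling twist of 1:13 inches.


twist_m = 13*0.0254 = 0.3302 m
spin = v/twist = 571/0.3302 = 1729.255 rev/s
RPM = spin*60 = 1729.255*60 ≈ 103755 RPM

103755 RPM


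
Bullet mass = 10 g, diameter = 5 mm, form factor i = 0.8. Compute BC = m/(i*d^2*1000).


BC = m/(i*d^2*1000) = 10/(0.8 * 5^2 * 1000) = 0.0005

0.0005


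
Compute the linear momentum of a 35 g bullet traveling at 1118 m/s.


p = m*v = 0.035*1118 = 39.13 kg·m/s

39.13 kg·m/s


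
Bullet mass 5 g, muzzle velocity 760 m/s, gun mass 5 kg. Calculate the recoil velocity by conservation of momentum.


v_recoil = m_p * v_p / m_gun = 0.005 * 760 / 5 = 0.76 m/s

0.76 m/s


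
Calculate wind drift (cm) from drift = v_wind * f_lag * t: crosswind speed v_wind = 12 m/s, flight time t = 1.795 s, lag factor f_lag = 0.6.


drift = v_wind * lag * t = 12 * 0.6 * 1.795 = 12.924 m ≈ 1292 cm

1292 cm


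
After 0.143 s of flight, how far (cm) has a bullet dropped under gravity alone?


drop = 0.5*g*t^2 = 0.5*9.81*0.143^2 = 0.100302 m ≈ 10.03 cm

10.03 cm


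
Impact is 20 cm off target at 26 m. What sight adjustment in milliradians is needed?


1 mrad subtends 1 cm per 10 m of range, so adj = error_cm / (dist_m / 10) = 20 / (26/10) = 7.692 mrad

7.692 mrad


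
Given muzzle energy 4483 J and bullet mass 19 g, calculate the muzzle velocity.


v = sqrt(2*E/m) = sqrt(2*4483/0.019) = 686.9 m/s

686.9 m/s


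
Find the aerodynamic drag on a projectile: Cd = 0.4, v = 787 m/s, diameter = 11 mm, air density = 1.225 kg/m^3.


A = pi*(d/2)^2 = pi*(11/2000)^2 = 9.50332e-05 m^2
Fd = 0.5*Cd*rho*A*v^2 = 0.5*0.4*1.225*9.50332e-05*787^2 = 14.42 N

14.42 N


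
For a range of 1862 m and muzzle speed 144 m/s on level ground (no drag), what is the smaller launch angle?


sin(2*theta) = R*g/v0^2 = 1862*9.81/144^2 = 0.880894, theta = arcsin(0.880894)/2 = 30.88°

30.88 degrees


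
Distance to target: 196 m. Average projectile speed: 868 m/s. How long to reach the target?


t = d/v = 196/868 = 0.2258 s

0.2258 s


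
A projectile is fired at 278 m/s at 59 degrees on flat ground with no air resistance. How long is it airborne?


T = 2*v0*sin(theta)/g = 2*278*sin(59°)/9.81 = 48.58 s

48.58 s


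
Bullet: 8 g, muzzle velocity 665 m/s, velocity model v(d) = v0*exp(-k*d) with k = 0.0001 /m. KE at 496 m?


v = v0*exp(-k*d) = 665*exp(-0.0001*496) = 632.821 m/s
E = 0.5*m*v^2 = 0.5*0.008*632.821^2 = 1602 J

1602 J


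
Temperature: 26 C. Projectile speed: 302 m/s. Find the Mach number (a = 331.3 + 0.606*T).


a = 331.3 + 0.606*(26) = 347.056 m/s
M = v/a = 302/347.056 = 0.8702

0.8702


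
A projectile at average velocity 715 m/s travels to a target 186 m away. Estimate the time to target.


t = d/v = 186/715 = 0.2601 s

0.2601 s


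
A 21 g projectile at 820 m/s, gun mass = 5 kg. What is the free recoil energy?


v_r = m_p*v_p/m_gun = 0.021*820/5 = 3.444 m/s, E_r = 0.5*m_gun*v_r^2 = 0.5*5*3.444^2 = 29.65 J

29.65 J


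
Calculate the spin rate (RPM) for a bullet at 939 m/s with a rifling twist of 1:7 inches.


twist_m = 7*0.0254 = 0.1778 m
spin = v/twist = 939/0.1778 = 5281.215 rev/s
RPM = spin*60 = 5281.215*60 ≈ 316873 RPM

316873 RPM


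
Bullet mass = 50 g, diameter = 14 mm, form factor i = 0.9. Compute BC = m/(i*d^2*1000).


BC = m/(i*d^2*1000) = 50/(0.9 * 14^2 * 1000) = 0.0002834

0.0002834


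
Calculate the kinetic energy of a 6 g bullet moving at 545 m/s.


E = 0.5*m*v^2 = 0.5*0.006*545^2 = 891.1 J

891.1 J


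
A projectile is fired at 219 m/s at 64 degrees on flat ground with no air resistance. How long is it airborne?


T = 2*v0*sin(theta)/g = 2*219*sin(64°)/9.81 = 40.13 s

40.13 s


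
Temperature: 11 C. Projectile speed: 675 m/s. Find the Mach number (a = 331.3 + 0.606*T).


a = 331.3 + 0.606*(11) = 337.966 m/s
M = v/a = 675/337.966 = 1.997

1.997


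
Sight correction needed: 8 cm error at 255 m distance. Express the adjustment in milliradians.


1 mrad subtends 1 cm per 10 m of range, so adj = error_cm / (dist_m / 10) = 8 / (255/10) = 0.3137 mrad

0.3137 mrad


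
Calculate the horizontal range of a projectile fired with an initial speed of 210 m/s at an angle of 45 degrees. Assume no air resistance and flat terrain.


R = v0^2 * sin(2*theta) / g = 210^2 * sin(2*45°) / 9.81 = 4495 m

4495 m


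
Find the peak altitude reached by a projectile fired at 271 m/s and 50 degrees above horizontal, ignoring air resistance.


H = (v0*sin(theta))^2 / (2g) = (271*sin(50°))^2 / (2*9.81) = 2197 m

2197 m


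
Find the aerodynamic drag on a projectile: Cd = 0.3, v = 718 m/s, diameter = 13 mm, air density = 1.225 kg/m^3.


A = pi*(d/2)^2 = pi*(13/2000)^2 = 1.32732e-04 m^2
Fd = 0.5*Cd*rho*A*v^2 = 0.5*0.3*1.225*1.32732e-04*718^2 = 12.57 N

12.57 N


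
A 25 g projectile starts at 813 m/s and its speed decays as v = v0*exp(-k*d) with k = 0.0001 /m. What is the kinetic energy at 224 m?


v = v0*exp(-k*d) = 813*exp(-0.0001*224) = 794.991 m/s
E = 0.5*m*v^2 = 0.5*0.025*794.991^2 = 7900 J

7900 J


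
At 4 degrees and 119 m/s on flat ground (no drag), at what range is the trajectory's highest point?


R = v0^2*sin(2*theta)/g = 119^2*sin(2*4°)/9.81 = 200.9 m
apex_dist = R/2 = 200.9/2 = 100.5 m

100.5 m


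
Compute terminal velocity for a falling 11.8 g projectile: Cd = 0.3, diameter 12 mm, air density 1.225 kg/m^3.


A = pi*(d/2)^2 = pi*(12/2000)^2 = 1.13097e-04 m^2
vt = sqrt(2mg/(Cd*rho*A)) = sqrt(2*0.0118*9.81/(0.3 * 1.225 * 1.13097e-04)) = 74.63 m/s

74.63 m/s


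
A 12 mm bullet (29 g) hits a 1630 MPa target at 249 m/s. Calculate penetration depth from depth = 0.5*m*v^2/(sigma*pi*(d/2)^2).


A = pi*(d/2)^2 = pi*(12/2)^2 = 113.097 mm^2
E = 0.5*m*v^2 = 0.5*0.029*249^2 = 899.014 J
depth = E/(sigma*A) = 899.014 J / (1630 MPa * 113.097 mm^2) = 899.014/(1630 * 113.097) m = 0.00487671 m ≈ 4.877 mm

4.877 mm


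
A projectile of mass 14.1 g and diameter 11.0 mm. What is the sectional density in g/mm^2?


SD = m/d^2 = 14.1/11.0^2 = 0.1165 g/mm^2

0.1165 g/mm^2


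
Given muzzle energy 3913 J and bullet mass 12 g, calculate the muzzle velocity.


v = sqrt(2*E/m) = sqrt(2*3913/0.012) = 807.6 m/s

807.6 m/s


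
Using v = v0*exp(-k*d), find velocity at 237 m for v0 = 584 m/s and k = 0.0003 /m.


v = v0*exp(-k*d) = 584*exp(-0.0003*237) = 543.9 m/s

543.9 m/s


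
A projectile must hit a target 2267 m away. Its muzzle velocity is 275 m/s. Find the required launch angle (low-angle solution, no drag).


sin(2*theta) = R*g/v0^2 = 2267*9.81/275^2 = 0.294073, theta = arcsin(0.294073)/2 = 8.551°

8.551 degrees


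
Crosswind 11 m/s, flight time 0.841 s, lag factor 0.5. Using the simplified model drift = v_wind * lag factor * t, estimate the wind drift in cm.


drift = v_wind * lag * t = 11 * 0.5 * 0.841 = 4.6255 m ≈ 462.5 cm

462.5 cm


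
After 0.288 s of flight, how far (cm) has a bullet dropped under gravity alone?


drop = 0.5*g*t^2 = 0.5*9.81*0.288^2 = 0.40684 m ≈ 40.68 cm

40.68 cm


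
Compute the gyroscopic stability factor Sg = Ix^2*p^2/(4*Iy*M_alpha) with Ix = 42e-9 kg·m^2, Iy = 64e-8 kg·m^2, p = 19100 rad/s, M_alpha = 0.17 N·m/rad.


Sg = Ix^2 * p^2 / (4 * Iy * M_alpha) = (42e-9)^2 * 19100^2 / (4 * 64e-8 * 0.17) = 1.479

1.479


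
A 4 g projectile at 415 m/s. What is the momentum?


p = m*v = 0.004*415 = 1.66 kg·m/s

1.66 kg·m/s


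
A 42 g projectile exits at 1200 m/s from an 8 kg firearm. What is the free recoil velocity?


v_recoil = m_p * v_p / m_gun = 0.042 * 1200 / 8 = 6.3 m/s

6.3 m/s


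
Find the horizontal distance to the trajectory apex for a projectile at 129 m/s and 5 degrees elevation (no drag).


R = v0^2*sin(2*theta)/g = 129^2*sin(2*5°)/9.81 = 294.565 m
apex_dist = R/2 = 294.565/2 = 147.3 m

147.3 m


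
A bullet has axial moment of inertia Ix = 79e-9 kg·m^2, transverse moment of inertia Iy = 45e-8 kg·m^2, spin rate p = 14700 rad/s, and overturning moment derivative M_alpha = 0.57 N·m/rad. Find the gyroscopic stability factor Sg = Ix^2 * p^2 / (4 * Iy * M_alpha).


Sg = Ix^2 * p^2 / (4 * Iy * M_alpha) = (79e-9)^2 * 14700^2 / (4 * 45e-8 * 0.57) = 1.314

1.314


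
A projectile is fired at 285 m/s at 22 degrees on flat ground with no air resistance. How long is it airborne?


T = 2*v0*sin(theta)/g = 2*285*sin(22°)/9.81 = 21.77 s

21.77 s


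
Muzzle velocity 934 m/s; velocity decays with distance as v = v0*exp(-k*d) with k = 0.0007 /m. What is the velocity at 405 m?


v = v0*exp(-k*d) = 934*exp(-0.0007*405) = 703.4 m/s

703.4 m/s


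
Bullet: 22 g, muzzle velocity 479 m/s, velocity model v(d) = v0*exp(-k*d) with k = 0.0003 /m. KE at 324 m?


v = v0*exp(-k*d) = 479*exp(-0.0003*324) = 434.632 m/s
E = 0.5*m*v^2 = 0.5*0.022*434.632^2 = 2078 J

2078 J


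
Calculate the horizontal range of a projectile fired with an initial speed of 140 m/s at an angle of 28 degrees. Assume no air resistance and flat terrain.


R = v0^2 * sin(2*theta) / g = 140^2 * sin(2*28°) / 9.81 = 1656 m

1656 m


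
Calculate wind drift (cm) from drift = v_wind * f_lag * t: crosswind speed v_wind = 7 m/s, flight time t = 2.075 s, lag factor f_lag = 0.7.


drift = v_wind * lag * t = 7 * 0.7 * 2.075 = 10.1675 m ≈ 1017 cm

1017 cm


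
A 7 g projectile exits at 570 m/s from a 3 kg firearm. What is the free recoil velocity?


v_recoil = m_p * v_p / m_gun = 0.007 * 570 / 3 = 1.33 m/s

1.33 m/s


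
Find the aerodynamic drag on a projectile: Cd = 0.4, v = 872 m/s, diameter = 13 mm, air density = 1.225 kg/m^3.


A = pi*(d/2)^2 = pi*(13/2000)^2 = 1.32732e-04 m^2
Fd = 0.5*Cd*rho*A*v^2 = 0.5*0.4*1.225*1.32732e-04*872^2 = 24.73 N

24.73 N


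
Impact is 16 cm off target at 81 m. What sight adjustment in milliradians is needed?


1 mrad subtends 1 cm per 10 m of range, so adj = error_cm / (dist_m / 10) = 16 / (81/10) = 1.975 mrad

1.975 mrad


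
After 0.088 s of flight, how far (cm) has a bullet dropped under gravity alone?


drop = 0.5*g*t^2 = 0.5*9.81*0.088^2 = 0.0379843 m ≈ 3.798 cm

3.798 cm


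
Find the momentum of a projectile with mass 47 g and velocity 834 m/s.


p = m*v = 0.047*834 = 39.2 kg·m/s

39.2 kg·m/s


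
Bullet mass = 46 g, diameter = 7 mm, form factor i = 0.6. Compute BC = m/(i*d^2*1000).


BC = m/(i*d^2*1000) = 46/(0.6 * 7^2 * 1000) = 0.001565

0.001565


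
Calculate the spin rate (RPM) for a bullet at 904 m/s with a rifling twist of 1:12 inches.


twist_m = 12*0.0254 = 0.3048 m
spin = v/twist = 904/0.3048 = 2965.879 rev/s
RPM = spin*60 = 2965.879*60 ≈ 177953 RPM

177953 RPM


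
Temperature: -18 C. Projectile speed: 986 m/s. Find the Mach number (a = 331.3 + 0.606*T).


a = 331.3 + 0.606*(-18) = 320.392 m/s
M = v/a = 986/320.392 = 3.077

3.077


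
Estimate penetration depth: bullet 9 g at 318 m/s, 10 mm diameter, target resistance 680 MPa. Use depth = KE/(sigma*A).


A = pi*(d/2)^2 = pi*(10/2)^2 = 78.5398 mm^2
E = 0.5*m*v^2 = 0.5*0.009*318^2 = 455.058 J
depth = E/(sigma*A) = 455.058 J / (680 MPa * 78.5398 mm^2) = 455.058/(680 * 78.5398) m = 0.00852056 m ≈ 8.521 mm

8.521 mm


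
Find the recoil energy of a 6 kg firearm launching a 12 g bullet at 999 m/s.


v_r = m_p*v_p/m_gun = 0.012*999/6 = 1.998 m/s, E_r = 0.5*m_gun*v_r^2 = 0.5*6*1.998^2 = 11.98 J

11.98 J


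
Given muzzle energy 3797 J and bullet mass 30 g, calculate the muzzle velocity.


v = sqrt(2*E/m) = sqrt(2*3797/0.03) = 503.1 m/s

503.1 m/s


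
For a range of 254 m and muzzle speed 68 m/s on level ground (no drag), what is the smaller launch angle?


sin(2*theta) = R*g/v0^2 = 254*9.81/68^2 = 0.538871, theta = arcsin(0.538871)/2 = 16.3°

16.3 degrees


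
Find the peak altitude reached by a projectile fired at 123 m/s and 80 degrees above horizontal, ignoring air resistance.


H = (v0*sin(theta))^2 / (2g) = (123*sin(80°))^2 / (2*9.81) = 747.8 m

747.8 m


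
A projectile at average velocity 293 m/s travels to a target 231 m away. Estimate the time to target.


t = d/v = 231/293 = 0.7884 s

0.7884 s


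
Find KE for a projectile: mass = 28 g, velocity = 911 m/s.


E = 0.5*m*v^2 = 0.5*0.028*911^2 = 11619 J

11619 J


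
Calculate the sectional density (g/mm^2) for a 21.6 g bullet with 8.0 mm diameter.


SD = m/d^2 = 21.6/8.0^2 = 0.3375 g/mm^2

0.3375 g/mm^2


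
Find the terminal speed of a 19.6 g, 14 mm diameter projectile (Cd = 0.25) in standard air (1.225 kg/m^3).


A = pi*(d/2)^2 = pi*(14/2000)^2 = 1.53938e-04 m^2
vt = sqrt(2mg/(Cd*rho*A)) = sqrt(2*0.0196*9.81/(0.25 * 1.225 * 1.53938e-04)) = 90.32 m/s

90.32 m/s


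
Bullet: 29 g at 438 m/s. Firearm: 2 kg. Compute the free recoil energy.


v_r = m_p*v_p/m_gun = 0.029*438/2 = 6.351 m/s, E_r = 0.5*m_gun*v_r^2 = 0.5*2*6.351^2 = 40.34 J

40.34 J


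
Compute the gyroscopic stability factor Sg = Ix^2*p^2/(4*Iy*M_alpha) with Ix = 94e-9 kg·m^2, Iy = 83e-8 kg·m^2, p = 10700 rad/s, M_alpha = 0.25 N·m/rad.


Sg = Ix^2 * p^2 / (4 * Iy * M_alpha) = (94e-9)^2 * 10700^2 / (4 * 83e-8 * 0.25) = 1.219

1.219


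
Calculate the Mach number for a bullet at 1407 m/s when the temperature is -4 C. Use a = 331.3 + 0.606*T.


a = 331.3 + 0.606*(-4) = 328.876 m/s
M = v/a = 1407/328.876 = 4.278

4.278


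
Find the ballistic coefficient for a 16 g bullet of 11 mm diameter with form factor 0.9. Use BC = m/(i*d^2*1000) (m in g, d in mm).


BC = m/(i*d^2*1000) = 16/(0.9 * 11^2 * 1000) = 0.0001469

0.0001469


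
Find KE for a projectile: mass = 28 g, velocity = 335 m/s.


E = 0.5*m*v^2 = 0.5*0.028*335^2 = 1571 J

1571 J


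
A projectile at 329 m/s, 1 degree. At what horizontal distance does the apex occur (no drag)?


R = v0^2*sin(2*theta)/g = 329^2*sin(2*1°)/9.81 = 385.072 m
apex_dist = R/2 = 385.072/2 = 192.5 m

192.5 m


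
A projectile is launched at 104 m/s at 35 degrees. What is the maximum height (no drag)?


H = (v0*sin(theta))^2 / (2g) = (104*sin(35°))^2 / (2*9.81) = 181.4 m

181.4 m


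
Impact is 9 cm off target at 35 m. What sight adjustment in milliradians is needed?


1 mrad subtends 1 cm per 10 m of range, so adj = error_cm / (dist_m / 10) = 9 / (35/10) = 2.571 mrad

2.571 mrad


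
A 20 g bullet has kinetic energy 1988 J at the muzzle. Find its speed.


v = sqrt(2*E/m) = sqrt(2*1988/0.02) = 445.9 m/s

445.9 m/s


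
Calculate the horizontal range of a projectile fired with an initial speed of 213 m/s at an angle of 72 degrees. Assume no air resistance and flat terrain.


R = v0^2 * sin(2*theta) / g = 213^2 * sin(2*72°) / 9.81 = 2718 m

2718 m


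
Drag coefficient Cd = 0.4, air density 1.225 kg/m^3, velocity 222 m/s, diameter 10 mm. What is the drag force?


A = pi*(d/2)^2 = pi*(10/2000)^2 = 7.85398e-05 m^2
Fd = 0.5*Cd*rho*A*v^2 = 0.5*0.4*1.225*7.85398e-05*222^2 = 0.9483 N

0.9483 N


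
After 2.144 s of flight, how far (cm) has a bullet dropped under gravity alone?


drop = 0.5*g*t^2 = 0.5*9.81*2.144^2 = 22.547 m ≈ 2255 cm

2255 cm


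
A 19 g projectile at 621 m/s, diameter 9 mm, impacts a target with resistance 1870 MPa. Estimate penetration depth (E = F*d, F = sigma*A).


A = pi*(d/2)^2 = pi*(9/2)^2 = 63.6173 mm^2
E = 0.5*m*v^2 = 0.5*0.019*621^2 = 3663.59 J
depth = E/(sigma*A) = 3663.59 J / (1870 MPa * 63.6173 mm^2) = 3663.59/(1870 * 63.6173) m = 0.0307957 m ≈ 30.8 mm

30.8 mm


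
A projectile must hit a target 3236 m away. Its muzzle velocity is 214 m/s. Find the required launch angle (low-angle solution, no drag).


sin(2*theta) = R*g/v0^2 = 3236*9.81/214^2 = 0.693186, theta = arcsin(0.693186)/2 = 21.94°

21.94 degrees


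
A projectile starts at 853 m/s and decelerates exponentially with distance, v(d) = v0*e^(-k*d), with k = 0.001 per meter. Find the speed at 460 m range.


v = v0*exp(-k*d) = 853*exp(-0.001*460) = 538.5 m/s

538.5 m/s


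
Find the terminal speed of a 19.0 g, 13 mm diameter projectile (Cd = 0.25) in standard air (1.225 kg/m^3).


A = pi*(d/2)^2 = pi*(13/2000)^2 = 1.32732e-04 m^2
vt = sqrt(2mg/(Cd*rho*A)) = sqrt(2*0.019*9.81/(0.25 * 1.225 * 1.32732e-04)) = 95.76 m/s

95.76 m/s


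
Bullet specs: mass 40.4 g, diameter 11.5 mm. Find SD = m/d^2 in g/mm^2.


SD = m/d^2 = 40.4/11.5^2 = 0.3055 g/mm^2

0.3055 g/mm^2


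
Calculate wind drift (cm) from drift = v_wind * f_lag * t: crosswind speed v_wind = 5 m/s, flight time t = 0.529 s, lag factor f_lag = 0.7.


drift = v_wind * lag * t = 5 * 0.7 * 0.529 = 1.8515 m ≈ 185.2 cm

185.2 cm


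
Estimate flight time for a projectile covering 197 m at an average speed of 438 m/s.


t = d/v = 197/438 = 0.4498 s

0.4498 s


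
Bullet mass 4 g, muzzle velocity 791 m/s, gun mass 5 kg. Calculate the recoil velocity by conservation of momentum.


v_recoil = m_p * v_p / m_gun = 0.004 * 791 / 5 = 0.6328 m/s

0.6328 m/s


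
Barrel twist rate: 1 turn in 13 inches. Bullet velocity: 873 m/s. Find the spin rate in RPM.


twist_m = 13*0.0254 = 0.3302 m
spin = v/twist = 873/0.3302 = 2643.852 rev/s
RPM = spin*60 = 2643.852*60 ≈ 158631 RPM

158631 RPM


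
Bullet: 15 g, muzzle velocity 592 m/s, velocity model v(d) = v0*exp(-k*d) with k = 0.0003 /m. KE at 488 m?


v = v0*exp(-k*d) = 592*exp(-0.0003*488) = 511.377 m/s
E = 0.5*m*v^2 = 0.5*0.015*511.377^2 = 1961 J

1961 J


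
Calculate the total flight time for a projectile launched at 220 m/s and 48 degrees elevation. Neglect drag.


T = 2*v0*sin(theta)/g = 2*220*sin(48°)/9.81 = 33.33 s

33.33 s


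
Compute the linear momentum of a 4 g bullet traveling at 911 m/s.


p = m*v = 0.004*911 = 3.644 kg·m/s

3.644 kg·m/s


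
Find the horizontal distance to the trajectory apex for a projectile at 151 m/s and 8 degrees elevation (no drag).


R = v0^2*sin(2*theta)/g = 151^2*sin(2*8°)/9.81 = 640.653 m
apex_dist = R/2 = 640.653/2 = 320.3 m

320.3 m


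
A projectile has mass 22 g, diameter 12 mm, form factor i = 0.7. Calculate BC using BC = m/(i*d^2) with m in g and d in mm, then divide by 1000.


BC = m/(i*d^2*1000) = 22/(0.7 * 12^2 * 1000) = 0.0002183

0.0002183


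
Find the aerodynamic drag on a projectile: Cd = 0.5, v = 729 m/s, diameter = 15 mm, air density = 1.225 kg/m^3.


A = pi*(d/2)^2 = pi*(15/2000)^2 = 1.76715e-04 m^2
Fd = 0.5*Cd*rho*A*v^2 = 0.5*0.5*1.225*1.76715e-04*729^2 = 28.76 N

28.76 N


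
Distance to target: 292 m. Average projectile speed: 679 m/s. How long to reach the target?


t = d/v = 292/679 = 0.43 s

0.43 s


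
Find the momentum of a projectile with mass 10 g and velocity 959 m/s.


p = m*v = 0.01*959 = 9.59 kg·m/s

9.59 kg·m/s


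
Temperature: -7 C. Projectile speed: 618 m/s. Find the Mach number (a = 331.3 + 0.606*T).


a = 331.3 + 0.606*(-7) = 327.058 m/s
M = v/a = 618/327.058 = 1.89

1.89


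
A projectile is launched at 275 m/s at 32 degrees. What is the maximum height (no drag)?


H = (v0*sin(theta))^2 / (2g) = (275*sin(32°))^2 / (2*9.81) = 1082 m

1082 m


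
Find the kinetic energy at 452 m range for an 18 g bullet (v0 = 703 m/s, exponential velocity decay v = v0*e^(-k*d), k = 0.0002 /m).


v = v0*exp(-k*d) = 703*exp(-0.0002*452) = 642.237 m/s
E = 0.5*m*v^2 = 0.5*0.018*642.237^2 = 3712 J

3712 J


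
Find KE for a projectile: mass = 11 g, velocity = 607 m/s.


E = 0.5*m*v^2 = 0.5*0.011*607^2 = 2026 J

2026 J


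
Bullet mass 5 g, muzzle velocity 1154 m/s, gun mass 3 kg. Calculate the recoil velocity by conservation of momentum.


v_recoil = m_p * v_p / m_gun = 0.005 * 1154 / 3 = 1.923 m/s

1.923 m/s


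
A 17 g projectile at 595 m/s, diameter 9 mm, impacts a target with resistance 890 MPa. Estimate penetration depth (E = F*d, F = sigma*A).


A = pi*(d/2)^2 = pi*(9/2)^2 = 63.6173 mm^2
E = 0.5*m*v^2 = 0.5*0.017*595^2 = 3009.21 J
depth = E/(sigma*A) = 3009.21 J / (890 MPa * 63.6173 mm^2) = 3009.21/(890 * 63.6173) m = 0.0531481 m ≈ 53.15 mm

53.15 mm


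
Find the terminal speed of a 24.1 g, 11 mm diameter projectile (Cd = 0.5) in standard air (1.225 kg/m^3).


A = pi*(d/2)^2 = pi*(11/2000)^2 = 9.50332e-05 m^2
vt = sqrt(2mg/(Cd*rho*A)) = sqrt(2*0.0241*9.81/(0.5 * 1.225 * 9.50332e-05)) = 90.13 m/s

90.13 m/s


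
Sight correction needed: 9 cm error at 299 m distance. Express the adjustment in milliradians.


1 mrad subtends 1 cm per 10 m of range, so adj = error_cm / (dist_m / 10) = 9 / (299/10) = 0.301 mrad

0.301 mrad


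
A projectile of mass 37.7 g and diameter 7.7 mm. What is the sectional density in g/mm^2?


SD = m/d^2 = 37.7/7.7^2 = 0.6359 g/mm^2

0.6359 g/mm^2


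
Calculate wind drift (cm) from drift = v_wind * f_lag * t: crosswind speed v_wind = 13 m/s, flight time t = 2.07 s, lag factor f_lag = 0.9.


drift = v_wind * lag * t = 13 * 0.9 * 2.07 = 24.219 m ≈ 2422 cm

2422 cm


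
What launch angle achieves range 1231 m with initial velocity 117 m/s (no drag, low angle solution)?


sin(2*theta) = R*g/v0^2 = 1231*9.81/117^2 = 0.882176, theta = arcsin(0.882176)/2 = 30.95°

30.95 degrees


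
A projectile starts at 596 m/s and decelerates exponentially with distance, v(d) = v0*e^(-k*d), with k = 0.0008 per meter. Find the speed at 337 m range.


v = v0*exp(-k*d) = 596*exp(-0.0008*337) = 455.2 m/s

455.2 m/s


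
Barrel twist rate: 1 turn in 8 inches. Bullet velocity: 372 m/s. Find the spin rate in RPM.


twist_m = 8*0.0254 = 0.2032 m
spin = v/twist = 372/0.2032 = 1830.709 rev/s
RPM = spin*60 = 1830.709*60 ≈ 109843 RPM

109843 RPM


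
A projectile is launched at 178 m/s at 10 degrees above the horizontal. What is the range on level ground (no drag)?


R = v0^2 * sin(2*theta) / g = 178^2 * sin(2*10°) / 9.81 = 1105 m

1105 m


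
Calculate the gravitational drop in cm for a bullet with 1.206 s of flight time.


drop = 0.5*g*t^2 = 0.5*9.81*1.206^2 = 7.13401 m ≈ 713.4 cm

713.4 cm


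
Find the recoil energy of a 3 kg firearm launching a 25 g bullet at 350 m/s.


v_r = m_p*v_p/m_gun = 0.025*350/3 = 2.91667 m/s, E_r = 0.5*m_gun*v_r^2 = 0.5*3*2.91667^2 = 12.76 J

12.76 J


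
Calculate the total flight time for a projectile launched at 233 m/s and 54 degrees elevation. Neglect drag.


T = 2*v0*sin(theta)/g = 2*233*sin(54°)/9.81 = 38.43 s

38.43 s


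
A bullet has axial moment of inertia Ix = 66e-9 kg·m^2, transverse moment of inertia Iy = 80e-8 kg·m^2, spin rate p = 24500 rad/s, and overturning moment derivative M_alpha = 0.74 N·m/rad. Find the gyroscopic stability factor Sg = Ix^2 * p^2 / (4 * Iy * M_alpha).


Sg = Ix^2 * p^2 / (4 * Iy * M_alpha) = (66e-9)^2 * 24500^2 / (4 * 80e-8 * 0.74) = 1.104

1.104


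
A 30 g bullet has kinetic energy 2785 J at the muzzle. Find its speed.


v = sqrt(2*E/m) = sqrt(2*2785/0.03) = 430.9 m/s

430.9 m/s


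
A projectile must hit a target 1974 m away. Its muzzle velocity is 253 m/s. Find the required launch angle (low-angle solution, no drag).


sin(2*theta) = R*g/v0^2 = 1974*9.81/253^2 = 0.302535, theta = arcsin(0.302535)/2 = 8.805°

8.805 degrees


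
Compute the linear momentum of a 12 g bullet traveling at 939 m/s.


p = m*v = 0.012*939 = 11.27 kg·m/s

11.27 kg·m/s


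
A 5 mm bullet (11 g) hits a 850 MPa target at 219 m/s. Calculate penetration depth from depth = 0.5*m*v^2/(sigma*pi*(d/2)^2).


A = pi*(d/2)^2 = pi*(5/2)^2 = 19.635 mm^2
E = 0.5*m*v^2 = 0.5*0.011*219^2 = 263.785 J
depth = E/(sigma*A) = 263.785 J / (850 MPa * 19.635 mm^2) = 263.785/(850 * 19.635) m = 0.0158053 m ≈ 15.81 mm

15.81 mm


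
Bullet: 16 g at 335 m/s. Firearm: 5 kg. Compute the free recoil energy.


v_r = m_p*v_p/m_gun = 0.016*335/5 = 1.072 m/s, E_r = 0.5*m_gun*v_r^2 = 0.5*5*1.072^2 = 2.873 J

2.873 J


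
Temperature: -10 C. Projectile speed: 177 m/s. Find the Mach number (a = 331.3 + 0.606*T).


a = 331.3 + 0.606*(-10) = 325.24 m/s
M = v/a = 177/325.24 = 0.5442

0.5442


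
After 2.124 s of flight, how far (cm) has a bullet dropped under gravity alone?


drop = 0.5*g*t^2 = 0.5*9.81*2.124^2 = 22.1283 m ≈ 2213 cm

2213 cm


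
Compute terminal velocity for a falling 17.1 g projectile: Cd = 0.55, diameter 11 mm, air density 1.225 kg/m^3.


A = pi*(d/2)^2 = pi*(11/2000)^2 = 9.50332e-05 m^2
vt = sqrt(2mg/(Cd*rho*A)) = sqrt(2*0.0171*9.81/(0.55 * 1.225 * 9.50332e-05)) = 72.39 m/s

72.39 m/s


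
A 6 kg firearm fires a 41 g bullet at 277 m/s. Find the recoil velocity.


v_recoil = m_p * v_p / m_gun = 0.041 * 277 / 6 = 1.893 m/s

1.893 m/s


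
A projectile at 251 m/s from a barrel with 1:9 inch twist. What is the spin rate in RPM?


twist_m = 9*0.0254 = 0.2286 m
spin = v/twist = 251/0.2286 = 1097.988 rev/s
RPM = spin*60 = 1097.988*60 ≈ 65879 RPM

65879 RPM


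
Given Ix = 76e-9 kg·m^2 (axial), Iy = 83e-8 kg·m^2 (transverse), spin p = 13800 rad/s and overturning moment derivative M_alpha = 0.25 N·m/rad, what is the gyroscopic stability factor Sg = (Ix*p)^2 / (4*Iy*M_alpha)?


Sg = Ix^2 * p^2 / (4 * Iy * M_alpha) = (76e-9)^2 * 13800^2 / (4 * 83e-8 * 0.25) = 1.325

1.325


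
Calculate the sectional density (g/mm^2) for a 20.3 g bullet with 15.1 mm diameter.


SD = m/d^2 = 20.3/15.1^2 = 0.08903 g/mm^2

0.08903 g/mm^2


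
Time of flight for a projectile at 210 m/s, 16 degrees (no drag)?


T = 2*v0*sin(theta)/g = 2*210*sin(16°)/9.81 = 11.8 s

11.8 s


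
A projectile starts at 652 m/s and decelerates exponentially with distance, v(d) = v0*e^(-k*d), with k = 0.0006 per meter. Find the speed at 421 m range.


v = v0*exp(-k*d) = 652*exp(-0.0006*421) = 506.5 m/s

506.5 m/s


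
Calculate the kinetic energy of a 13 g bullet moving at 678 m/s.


E = 0.5*m*v^2 = 0.5*0.013*678^2 = 2988 J

2988 J


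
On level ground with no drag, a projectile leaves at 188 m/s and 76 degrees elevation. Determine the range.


R = v0^2 * sin(2*theta) / g = 188^2 * sin(2*76°) / 9.81 = 1691 m

1691 m


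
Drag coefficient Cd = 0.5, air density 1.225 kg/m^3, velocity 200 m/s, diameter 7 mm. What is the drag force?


A = pi*(d/2)^2 = pi*(7/2000)^2 = 3.84845e-05 m^2
Fd = 0.5*Cd*rho*A*v^2 = 0.5*0.5*1.225*3.84845e-05*200^2 = 0.4714 N

0.4714 N


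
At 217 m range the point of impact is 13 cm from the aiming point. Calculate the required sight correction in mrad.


1 mrad subtends 1 cm per 10 m of range, so adj = error_cm / (dist_m / 10) = 13 / (217/10) = 0.5991 mrad

0.5991 mrad


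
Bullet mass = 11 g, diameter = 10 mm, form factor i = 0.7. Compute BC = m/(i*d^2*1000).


BC = m/(i*d^2*1000) = 11/(0.7 * 10^2 * 1000) = 0.0001571

0.0001571


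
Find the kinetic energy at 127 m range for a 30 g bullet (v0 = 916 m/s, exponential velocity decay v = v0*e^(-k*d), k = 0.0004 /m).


v = v0*exp(-k*d) = 916*exp(-0.0004*127) = 870.629 m/s
E = 0.5*m*v^2 = 0.5*0.03*870.629^2 = 11370 J

11370 J


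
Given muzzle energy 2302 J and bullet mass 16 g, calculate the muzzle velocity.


v = sqrt(2*E/m) = sqrt(2*2302/0.016) = 536.4 m/s

536.4 m/s


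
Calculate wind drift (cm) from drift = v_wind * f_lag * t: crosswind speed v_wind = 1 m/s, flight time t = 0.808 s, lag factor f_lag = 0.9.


drift = v_wind * lag * t = 1 * 0.9 * 0.808 = 0.7272 m ≈ 72.72 cm

72.72 cm


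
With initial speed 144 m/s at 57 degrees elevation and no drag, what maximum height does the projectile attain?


H = (v0*sin(theta))^2 / (2g) = (144*sin(57°))^2 / (2*9.81) = 743.4 m

743.4 m


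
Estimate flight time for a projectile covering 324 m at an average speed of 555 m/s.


t = d/v = 324/555 = 0.5838 s

0.5838 s


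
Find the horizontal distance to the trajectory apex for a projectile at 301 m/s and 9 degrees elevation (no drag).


R = v0^2*sin(2*theta)/g = 301^2*sin(2*9°)/9.81 = 2853.95 m
apex_dist = R/2 = 2853.95/2 = 1427 m

1427 m


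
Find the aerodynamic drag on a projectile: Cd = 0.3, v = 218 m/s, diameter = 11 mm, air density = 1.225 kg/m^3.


A = pi*(d/2)^2 = pi*(11/2000)^2 = 9.50332e-05 m^2
Fd = 0.5*Cd*rho*A*v^2 = 0.5*0.3*1.225*9.50332e-05*218^2 = 0.8299 N

0.8299 N


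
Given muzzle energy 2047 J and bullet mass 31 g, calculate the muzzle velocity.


v = sqrt(2*E/m) = sqrt(2*2047/0.031) = 363.4 m/s

363.4 m/s


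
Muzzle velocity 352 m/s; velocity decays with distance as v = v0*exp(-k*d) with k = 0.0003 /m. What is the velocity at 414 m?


v = v0*exp(-k*d) = 352*exp(-0.0003*414) = 310.9 m/s

310.9 m/s


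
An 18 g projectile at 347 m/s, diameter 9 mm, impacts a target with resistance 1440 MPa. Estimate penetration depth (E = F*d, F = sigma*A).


A = pi*(d/2)^2 = pi*(9/2)^2 = 63.6173 mm^2
E = 0.5*m*v^2 = 0.5*0.018*347^2 = 1083.68 J
depth = E/(sigma*A) = 1083.68 J / (1440 MPa * 63.6173 mm^2) = 1083.68/(1440 * 63.6173) m = 0.0118294 m ≈ 11.83 mm

11.83 mm


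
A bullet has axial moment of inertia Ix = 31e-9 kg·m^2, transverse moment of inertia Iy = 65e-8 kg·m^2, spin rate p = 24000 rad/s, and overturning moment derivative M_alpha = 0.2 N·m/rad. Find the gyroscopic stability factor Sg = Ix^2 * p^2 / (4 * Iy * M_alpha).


Sg = Ix^2 * p^2 / (4 * Iy * M_alpha) = (31e-9)^2 * 24000^2 / (4 * 65e-8 * 0.2) = 1.064

1.064


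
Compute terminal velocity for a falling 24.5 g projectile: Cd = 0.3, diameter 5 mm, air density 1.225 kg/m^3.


A = pi*(d/2)^2 = pi*(5/2000)^2 = 1.96350e-05 m^2
vt = sqrt(2mg/(Cd*rho*A)) = sqrt(2*0.0245*9.81/(0.3 * 1.225 * 1.96350e-05)) = 258.1 m/s

258.1 m/s


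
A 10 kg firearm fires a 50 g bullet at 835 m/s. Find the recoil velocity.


v_recoil = m_p * v_p / m_gun = 0.05 * 835 / 10 = 4.175 m/s

4.175 m/s


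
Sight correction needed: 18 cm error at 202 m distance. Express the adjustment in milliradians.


1 mrad subtends 1 cm per 10 m of range, so adj = error_cm / (dist_m / 10) = 18 / (202/10) = 0.8911 mrad

0.8911 mrad


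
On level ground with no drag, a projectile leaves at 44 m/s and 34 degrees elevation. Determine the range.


R = v0^2 * sin(2*theta) / g = 44^2 * sin(2*34°) / 9.81 = 183 m

183 m


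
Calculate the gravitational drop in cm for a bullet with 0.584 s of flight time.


drop = 0.5*g*t^2 = 0.5*9.81*0.584^2 = 1.67288 m ≈ 167.3 cm

167.3 cm


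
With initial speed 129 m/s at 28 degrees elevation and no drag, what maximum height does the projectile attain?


H = (v0*sin(theta))^2 / (2g) = (129*sin(28°))^2 / (2*9.81) = 186.9 m

186.9 m


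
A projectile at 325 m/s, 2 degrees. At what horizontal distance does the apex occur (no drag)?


R = v0^2*sin(2*theta)/g = 325^2*sin(2*2°)/9.81 = 751.073 m
apex_dist = R/2 = 751.073/2 = 375.5 m

375.5 m


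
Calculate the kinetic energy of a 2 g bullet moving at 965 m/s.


E = 0.5*m*v^2 = 0.5*0.002*965^2 = 931.2 J

931.2 J


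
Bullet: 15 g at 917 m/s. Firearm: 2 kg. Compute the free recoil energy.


v_r = m_p*v_p/m_gun = 0.015*917/2 = 6.8775 m/s, E_r = 0.5*m_gun*v_r^2 = 0.5*2*6.8775^2 = 47.3 J

47.3 J
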